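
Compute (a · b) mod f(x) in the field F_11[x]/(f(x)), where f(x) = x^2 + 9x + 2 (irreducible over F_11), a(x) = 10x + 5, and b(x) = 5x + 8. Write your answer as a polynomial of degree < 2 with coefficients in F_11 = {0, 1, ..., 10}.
a · b ≡ 7x + 6 (mod f(x))

Multiply in F_11[x]: a(x)·b(x) = (10x + 5)·(5x + 8) = 6x^2 + 6x + 7. This has degree ≥ 2, so divide by f(x) over F_11: 6x^2 + 6x + 7 = (6)·(x^2 + 9x + 2) + (7x + 6). Hence a·b ≡ 7x + 6 (mod f). (F_11[x]/(f) is a field with 11^2 = 121 elements since f is irreducible of degree 2.)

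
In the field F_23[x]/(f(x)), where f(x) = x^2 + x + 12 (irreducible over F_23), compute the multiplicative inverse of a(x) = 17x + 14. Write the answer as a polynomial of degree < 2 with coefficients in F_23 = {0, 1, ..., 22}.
a(x)^(-1) ≡ 17x + 3 (mod f(x))

Since f is irreducible over F_23, F_23[x]/(f) is a field and a(x) ≠ 0 has an inverse. Apply the extended Euclidean algorithm to f(x) and a(x) in F_23[x]: f(x) = (19x + 2)·a(x) + (7). The last nonzero remainder is the constant 7 = gcd(f, a) in F_23. Back-substituting through the division chain expresses 7 = s(x)·a(x) + t(x)·f(x) with s(x) ≡ 4x + 21 (mod f), so (4x + 21)·a(x) ≡ 7 (mod f). Multiplying by 7^(-1) ≡ 10 in F_23 gives a(x)^(-1) ≡ 10·(4x + 21) ≡ 17x + 3 (mod f). Check: (17x + 14)·(17x + 3) = 13x^2 + 13x + 19 ≡ 1 (mod x^2 + x + 12).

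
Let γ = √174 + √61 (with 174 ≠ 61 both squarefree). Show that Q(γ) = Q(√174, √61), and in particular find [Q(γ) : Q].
[Q(γ) : Q] = 4 (equivalently, Q(γ) = Q(√174, √61))

Obviously Q(γ) ⊆ Q(√174, √61), and [Q(√174, √61):Q] = 4 (since 174, 61 are distinct squarefree integers > 1 with 10614 not a perfect square). To show equality we compute the minimal polynomial of γ. From γ = √174 + √61: γ^2 = 174 + 2√(10614) + 61 = 235 + 2√(10614), so γ^2 - 235 = 2√(10614); squaring, (γ^2 - 235)^2 = 4·10614, i.e. γ^4 - 470γ^2 + 55225 - 42456 = 0, i.e. γ^4 - 470γ^2 + 12769 = 0. So γ is a root of x^4 - 470x^2 + 12769. This polynomial is irreducible over Q: it has no rational root (each ±√174 ± √61 is irrational), and any factorization into two quadratics over Q would force √(10614) ∈ Q (pairing opposite roots) or √174, √61 ∈ Q (other pairings), all impossible. Hence [Q(γ):Q] = 4 = [Q(√174, √61):Q], so Q(γ) = Q(√174, √61).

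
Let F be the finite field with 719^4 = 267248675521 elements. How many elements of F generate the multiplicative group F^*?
There are φ(267248675520) = 69712601088 primitive elements

F_q^* is cyclic of order q - 1 = 267248675520. A cyclic group of order m has exactly φ(m) generators. Here m = 267248675520 = 2^6 · 3^2 · 5 · 53 · 359 · 4877, so the number of primitive elements is φ(267248675520) = 69712601088.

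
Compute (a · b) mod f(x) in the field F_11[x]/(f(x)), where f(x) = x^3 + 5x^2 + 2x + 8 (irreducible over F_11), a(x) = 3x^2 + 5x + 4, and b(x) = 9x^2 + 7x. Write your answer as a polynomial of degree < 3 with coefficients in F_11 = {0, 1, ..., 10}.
a · b ≡ 10x^2 + 5x + 2 (mod f(x))

Multiply in F_11[x]: a(x)·b(x) = (3x^2 + 5x + 4)·(9x^2 + 7x) = 5x^4 + 5x^2 + 6x. This has degree ≥ 3, so divide by f(x) over F_11: 5x^4 + 5x^2 + 6x = (5x + 8)·(x^3 + 5x^2 + 2x + 8) + (10x^2 + 5x + 2). Hence a·b ≡ 10x^2 + 5x + 2 (mod f). (F_11[x]/(f) is a field with 11^3 = 1331 elements since f is irreducible of degree 3.)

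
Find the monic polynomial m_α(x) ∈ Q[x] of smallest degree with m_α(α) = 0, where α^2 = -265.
m_α(x) = x^2 + 265

α satisfies α^2 + 265 = 0, so x^2 + 265 annihilates α. Since d = -265 is squarefree and ≠ 1, it is not a perfect square in Q, so x^2 + 265 has no rational root and is therefore irreducible over Q (a degree-2 polynomial over a field is irreducible iff it has no root). Hence m_α(x) = x^2 + 265.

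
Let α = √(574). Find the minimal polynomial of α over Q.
m_α(x) = x^2 - 574

α satisfies α^2 - 574 = 0, so x^2 - 574 annihilates α. Since d = 574 is squarefree and ≠ 1, it is not a perfect square in Q, so x^2 - 574 has no rational root and is therefore irreducible over Q (a degree-2 polynomial over a field is irreducible iff it has no root). Hence m_α(x) = x^2 - 574.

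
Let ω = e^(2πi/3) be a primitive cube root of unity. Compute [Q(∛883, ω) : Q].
[Q(∛883, ω) : Q] = 6

[Q(∛883):Q] = 3 (min poly x^3 - 883, irreducible since 883 is not a perfect cube). [Q(ω):Q] = 2 (min poly x^2 + x + 1). Since Q(∛883) ⊂ R and ω ∉ R, we have ω ∉ Q(∛883), so x^2 + x + 1 remains irreducible over Q(∛883) and [Q(∛883, ω) : Q(∛883)] = 2. By the tower law, [Q(∛883, ω) : Q] = 3 · 2 = 6. (In fact Q(∛883, ω) is the splitting field of x^3 - 883 over Q.)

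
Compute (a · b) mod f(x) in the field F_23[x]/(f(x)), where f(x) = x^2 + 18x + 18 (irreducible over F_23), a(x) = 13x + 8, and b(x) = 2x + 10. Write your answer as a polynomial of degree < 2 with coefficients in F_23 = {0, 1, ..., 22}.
a · b ≡ 3 (mod f(x))

Multiply in F_23[x]: a(x)·b(x) = (13x + 8)·(2x + 10) = 3x^2 + 8x + 11. This has degree ≥ 2, so divide by f(x) over F_23: 3x^2 + 8x + 11 = (3)·(x^2 + 18x + 18) + (3). Hence a·b ≡ 3 (mod f). (F_23[x]/(f) is a field with 23^2 = 529 elements since f is irreducible of degree 2.)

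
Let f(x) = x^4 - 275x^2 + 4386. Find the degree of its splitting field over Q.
[K : Q] = 4

Solving the quadratic in x^2: x^2 = (275 ± √(275^2 - 4·4386))/2 = (275 ± √58081)/2 = (275 ± 241)/2, giving x^2 = 258 or x^2 = 17. So f(x) = (x^2 - 258)(x^2 - 17) and the roots of f are ±√258, ±√17. Hence the splitting field is K = Q(√258, √17). Since 258 and 17 are distinct squarefree integers > 1, their product 4386 is not a perfect square, so √17 ∉ Q(√258). By the tower law [K:Q] = [Q(√258,√17):Q(√258)] · [Q(√258):Q] = 2 · 2 = 4.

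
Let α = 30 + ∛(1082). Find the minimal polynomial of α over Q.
m_α(x) = x^3 - 90x^2 + 2700x - 28082

Set β = α - 30 = ∛(1082), so β^3 = 1082. Then (α - 30)^3 - 1082 = 0, i.e. α is a root of g(x) = (x - 30)^3 - 1082 = x^3 - 90x^2 + 2700x - 28082. Since g(x) = h(x - 30) where h(x) = x^3 - 1082, and h is irreducible over Q (because 1082 is not a perfect cube, so h has no rational root, and a monic cubic with no rational root is irreducible), g is also irreducible (irreducibility is preserved under the substitution x → x - 30). Hence m_α(x) = x^3 - 90x^2 + 2700x - 28082.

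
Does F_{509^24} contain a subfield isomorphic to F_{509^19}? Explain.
No: F_{509^19} is not a subfield of F_{509^24}

F_{p^m} embeds in F_{p^n} iff m | n. Here 19 ∤ 24 (since 24 = 1·19 + 5 with remainder 5 ≠ 0), so F_{509^19} is not a subfield of F_{509^24}. Equivalently: if it were, the tower law would give 19 = [F_{509^19}:F_509] dividing [F_{509^24}:F_509] = 24, contradiction.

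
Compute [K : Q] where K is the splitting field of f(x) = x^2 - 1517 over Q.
[K : Q] = 2

f(x) = x^2 - 1517 factors as (x - √1517)(x + √1517). The splitting field is K = Q(√1517). Since 1517 is squarefree and > 1, it is not a perfect square, so x^2 - 1517 is irreducible over Q and [Q(√1517) : Q] = 2. Hence [K : Q] = 2.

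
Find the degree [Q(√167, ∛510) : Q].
[Q(√167, ∛510) : Q] = 6

Let L = Q(√167, ∛510). Since Q(√167) ⊂ L and [Q(√167):Q] = 2, the tower law gives 2 | [L:Q]. Likewise Q(∛510) ⊂ L with [Q(∛510):Q] = 3 (because 510 is not a perfect cube), so 3 | [L:Q]. As gcd(2,3) = 1, [L:Q] is divisible by 6. Conversely L is generated over Q by √167 and ∛510, so [L:Q] ≤ 2·3 = 6. Therefore [Q(√167, ∛510) : Q] = 6.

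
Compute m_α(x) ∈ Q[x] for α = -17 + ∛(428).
m_α(x) = x^3 + 51x^2 + 867x + 4485

Set β = α + 17 = ∛(428), so β^3 = 428. Then (α + 17)^3 - 428 = 0, i.e. α is a root of g(x) = (x + 17)^3 - 428 = x^3 + 51x^2 + 867x + 4485. Since g(x) = h(x + 17) where h(x) = x^3 - 428, and h is irreducible over Q (because 428 is not a perfect cube, so h has no rational root, and a monic cubic with no rational root is irreducible), g is also irreducible (irreducibility is preserved under the substitution x → x + 17). Hence m_α(x) = x^3 + 51x^2 + 867x + 4485.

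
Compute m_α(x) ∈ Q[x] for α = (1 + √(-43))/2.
m_α(x) = x^2 - x + 11

From 2α - 1 = √(-43), squaring gives (2α - 1)^2 = -43, i.e. 4α^2 - 4α + 1 = -43, so α^2 - α + (1 + 43)/4 = 0. Since -43 ≡ 1 (mod 4), (1 + 43)/4 = 11 ∈ Z. The polynomial x^2 - x + 11 has discriminant 1 - 4·(11) = -43, which is not a perfect square in Q (d = -43 is squarefree and ≠ 1), so x^2 - x + 11 is irreducible over Q. It is the minimal polynomial of α.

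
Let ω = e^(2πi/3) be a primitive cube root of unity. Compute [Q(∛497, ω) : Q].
[Q(∛497, ω) : Q] = 6

[Q(∛497):Q] = 3 (min poly x^3 - 497, irreducible since 497 is not a perfect cube). [Q(ω):Q] = 2 (min poly x^2 + x + 1). Since Q(∛497) ⊂ R and ω ∉ R, we have ω ∉ Q(∛497), so x^2 + x + 1 remains irreducible over Q(∛497) and [Q(∛497, ω) : Q(∛497)] = 2. By the tower law, [Q(∛497, ω) : Q] = 3 · 2 = 6. (In fact Q(∛497, ω) is the splitting field of x^3 - 497 over Q.)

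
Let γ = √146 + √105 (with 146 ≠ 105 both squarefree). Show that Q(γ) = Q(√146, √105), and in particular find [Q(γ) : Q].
[Q(γ) : Q] = 4 (equivalently, Q(γ) = Q(√146, √105))

Obviously Q(γ) ⊆ Q(√146, √105), and [Q(√146, √105):Q] = 4 (since 146, 105 are distinct squarefree integers > 1 with 15330 not a perfect square). To show equality we compute the minimal polynomial of γ. From γ = √146 + √105: γ^2 = 146 + 2√(15330) + 105 = 251 + 2√(15330), so γ^2 - 251 = 2√(15330); squaring, (γ^2 - 251)^2 = 4·15330, i.e. γ^4 - 502γ^2 + 63001 - 61320 = 0, i.e. γ^4 - 502γ^2 + 1681 = 0. So γ is a root of x^4 - 502x^2 + 1681. This polynomial is irreducible over Q: it has no rational root (each ±√146 ± √105 is irrational), and any factorization into two quadratics over Q would force √(15330) ∈ Q (pairing opposite roots) or √146, √105 ∈ Q (other pairings), all impossible. Hence [Q(γ):Q] = 4 = [Q(√146, √105):Q], so Q(γ) = Q(√146, √105).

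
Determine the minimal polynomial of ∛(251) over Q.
m_α(x) = x^3 - 251

α satisfies α^3 = 251, so x^3 - 251 annihilates α. By the rational root test, a rational root p/q (in lowest terms) of x^3 - 251 would satisfy p^3 = 251 q^3, forcing q = 1 and p^3 = 251; but 251 is not a perfect cube, contradiction. A monic cubic over Q with no rational root is irreducible (any nontrivial factorization would include a linear factor). Hence x^3 - 251 is the minimal polynomial of α, and in particular [Q(α):Q] = 3.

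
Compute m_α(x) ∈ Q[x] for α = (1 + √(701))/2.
m_α(x) = x^2 - x - 175

From 2α - 1 = √(701), squaring gives (2α - 1)^2 = 701, i.e. 4α^2 - 4α + 1 = 701, so α^2 - α + (1 - 701)/4 = 0. Since 701 ≡ 1 (mod 4), (1 - 701)/4 = -175 ∈ Z. The polynomial x^2 - x - 175 has discriminant 1 - 4·(-175) = 701, which is not a perfect square in Q (d = 701 is squarefree and ≠ 1), so x^2 - x - 175 is irreducible over Q. It is the minimal polynomial of α.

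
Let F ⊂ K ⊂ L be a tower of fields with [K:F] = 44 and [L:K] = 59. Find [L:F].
[L:F] = 2596

The tower law says that for any tower of field extensions F ⊂ K ⊂ L with finite degrees, [L:F] = [L:K] · [K:F]. Here this gives [L:F] = 59 · 44 = 2596.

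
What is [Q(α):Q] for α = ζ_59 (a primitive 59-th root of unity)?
[Q(α):Q] = 58

The minimal polynomial of ζ_59 over Q is the 59-th cyclotomic polynomial Φ_59(x), which is irreducible over Q and has degree φ(59) = 58. Hence [Q(α):Q] = φ(59) = 58.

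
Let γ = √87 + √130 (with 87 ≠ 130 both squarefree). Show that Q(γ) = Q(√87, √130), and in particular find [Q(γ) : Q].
[Q(γ) : Q] = 4 (equivalently, Q(γ) = Q(√87, √130))

Obviously Q(γ) ⊆ Q(√87, √130), and [Q(√87, √130):Q] = 4 (since 87, 130 are distinct squarefree integers > 1 with 11310 not a perfect square). To show equality we compute the minimal polynomial of γ. From γ = √87 + √130: γ^2 = 87 + 2√(11310) + 130 = 217 + 2√(11310), so γ^2 - 217 = 2√(11310); squaring, (γ^2 - 217)^2 = 4·11310, i.e. γ^4 - 434γ^2 + 47089 - 45240 = 0, i.e. γ^4 - 434γ^2 + 1849 = 0. So γ is a root of x^4 - 434x^2 + 1849. This polynomial is irreducible over Q: it has no rational root (each ±√87 ± √130 is irrational), and any factorization into two quadratics over Q would force √(11310) ∈ Q (pairing opposite roots) or √87, √130 ∈ Q (other pairings), all impossible. Hence [Q(γ):Q] = 4 = [Q(√87, √130):Q], so Q(γ) = Q(√87, √130).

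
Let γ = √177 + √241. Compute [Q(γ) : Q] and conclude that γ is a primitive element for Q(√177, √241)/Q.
[Q(γ) : Q] = 4 (equivalently, Q(γ) = Q(√177, √241))

Obviously Q(γ) ⊆ Q(√177, √241), and [Q(√177, √241):Q] = 4 (since 177, 241 are distinct squarefree integers > 1 with 42657 not a perfect square). To show equality we compute the minimal polynomial of γ. From γ = √177 + √241: γ^2 = 177 + 2√(42657) + 241 = 418 + 2√(42657), so γ^2 - 418 = 2√(42657); squaring, (γ^2 - 418)^2 = 4·42657, i.e. γ^4 - 836γ^2 + 174724 - 170628 = 0, i.e. γ^4 - 836γ^2 + 4096 = 0. So γ is a root of x^4 - 836x^2 + 4096. This polynomial is irreducible over Q: it has no rational root (each ±√177 ± √241 is irrational), and any factorization into two quadratics over Q would force √(42657) ∈ Q (pairing opposite roots) or √177, √241 ∈ Q (other pairings), all impossible. Hence [Q(γ):Q] = 4 = [Q(√177, √241):Q], so Q(γ) = Q(√177, √241).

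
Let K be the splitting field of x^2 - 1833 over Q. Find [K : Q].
[K : Q] = 2

f(x) = x^2 - 1833 factors as (x - √1833)(x + √1833). The splitting field is K = Q(√1833). Since 1833 is squarefree and > 1, it is not a perfect square, so x^2 - 1833 is irreducible over Q and [Q(√1833) : Q] = 2. Hence [K : Q] = 2.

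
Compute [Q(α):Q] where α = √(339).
[Q(α):Q] = 2

[Q(α):Q] equals the degree of the minimal polynomial of α. Here α^2 = 339 and x^2 - 339 is irreducible (d = 339 is squarefree, ≠ 1, hence not a square), so deg(m_α) = 2. Thus [Q(α):Q] = 2.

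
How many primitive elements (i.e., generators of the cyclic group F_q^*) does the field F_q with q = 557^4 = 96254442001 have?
There are φ(96254442000) = 22892544000 primitive elements

F_q^* is cyclic of order q - 1 = 96254442000. A cyclic group of order m has exactly φ(m) generators. Here m = 96254442000 = 2^4 · 3^2 · 5^3 · 17 · 31 · 73 · 139, so the number of primitive elements is φ(96254442000) = 22892544000.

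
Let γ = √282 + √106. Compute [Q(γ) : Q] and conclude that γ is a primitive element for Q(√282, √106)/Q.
[Q(γ) : Q] = 4 (equivalently, Q(γ) = Q(√282, √106))

Obviously Q(γ) ⊆ Q(√282, √106), and [Q(√282, √106):Q] = 4 (since 282, 106 are distinct squarefree integers > 1 with 29892 not a perfect square). To show equality we compute the minimal polynomial of γ. From γ = √282 + √106: γ^2 = 282 + 2√(29892) + 106 = 388 + 2√(29892), so γ^2 - 388 = 2√(29892); squaring, (γ^2 - 388)^2 = 4·29892, i.e. γ^4 - 776γ^2 + 150544 - 119568 = 0, i.e. γ^4 - 776γ^2 + 30976 = 0. So γ is a root of x^4 - 776x^2 + 30976. This polynomial is irreducible over Q: it has no rational root (each ±√282 ± √106 is irrational), and any factorization into two quadratics over Q would force √(29892) ∈ Q (pairing opposite roots) or √282, √106 ∈ Q (other pairings), all impossible. Hence [Q(γ):Q] = 4 = [Q(√282, √106):Q], so Q(γ) = Q(√282, √106).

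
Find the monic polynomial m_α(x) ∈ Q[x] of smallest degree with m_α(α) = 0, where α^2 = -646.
m_α(x) = x^2 + 646

α satisfies α^2 + 646 = 0, so x^2 + 646 annihilates α. Since d = -646 is squarefree and ≠ 1, it is not a perfect square in Q, so x^2 + 646 has no rational root and is therefore irreducible over Q (a degree-2 polynomial over a field is irreducible iff it has no root). Hence m_α(x) = x^2 + 646.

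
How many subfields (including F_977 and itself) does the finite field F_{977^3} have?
F_{977^3} has 2 subfields

The subfields of F_{p^n} are exactly the fields F_{p^d} for d | n (each is the fixed field of the unique index-d subgroup of Gal(F_{p^n}/F_p) ≅ Z/nZ). The divisors of n = 3 are {1, 3}, giving 2 subfields: F_{977^1}, F_{977^3}.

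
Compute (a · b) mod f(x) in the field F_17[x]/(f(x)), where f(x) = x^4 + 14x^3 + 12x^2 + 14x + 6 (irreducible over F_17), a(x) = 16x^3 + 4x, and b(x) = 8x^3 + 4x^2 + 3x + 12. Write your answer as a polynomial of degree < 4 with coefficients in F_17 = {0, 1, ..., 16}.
a · b ≡ 14x^3 + 11x^2 + 16x + 9 (mod f(x))

Multiply in F_17[x]: a(x)·b(x) = (16x^3 + 4x)·(8x^3 + 4x^2 + 3x + 12) = 9x^6 + 13x^5 + 12x^4 + 4x^3 + 12x^2 + 14x. This has degree ≥ 4, so divide by f(x) over F_17: 9x^6 + 13x^5 + 12x^4 + 4x^3 + 12x^2 + 14x = (9x^2 + 6x + 7)·(x^4 + 14x^3 + 12x^2 + 14x + 6) + (14x^3 + 11x^2 + 16x + 9). Hence a·b ≡ 14x^3 + 11x^2 + 16x + 9 (mod f). (F_17[x]/(f) is a field with 17^4 = 83521 elements since f is irreducible of degree 4.)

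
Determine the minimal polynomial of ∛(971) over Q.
m_α(x) = x^3 - 971

α satisfies α^3 = 971, so x^3 - 971 annihilates α. By the rational root test, a rational root p/q (in lowest terms) of x^3 - 971 would satisfy p^3 = 971 q^3, forcing q = 1 and p^3 = 971; but 971 is not a perfect cube, contradiction. A monic cubic over Q with no rational root is irreducible (any nontrivial factorization would include a linear factor). Hence x^3 - 971 is the minimal polynomial of α, and in particular [Q(α):Q] = 3.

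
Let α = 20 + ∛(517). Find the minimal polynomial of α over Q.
m_α(x) = x^3 - 60x^2 + 1200x - 8517

Set β = α - 20 = ∛(517), so β^3 = 517. Then (α - 20)^3 - 517 = 0, i.e. α is a root of g(x) = (x - 20)^3 - 517 = x^3 - 60x^2 + 1200x - 8517. Since g(x) = h(x - 20) where h(x) = x^3 - 517, and h is irreducible over Q (because 517 is not a perfect cube, so h has no rational root, and a monic cubic with no rational root is irreducible), g is also irreducible (irreducibility is preserved under the substitution x → x - 20). Hence m_α(x) = x^3 - 60x^2 + 1200x - 8517.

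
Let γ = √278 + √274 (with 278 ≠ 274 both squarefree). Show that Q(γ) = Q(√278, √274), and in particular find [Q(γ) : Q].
[Q(γ) : Q] = 4 (equivalently, Q(γ) = Q(√278, √274))

Obviously Q(γ) ⊆ Q(√278, √274), and [Q(√278, √274):Q] = 4 (since 278, 274 are distinct squarefree integers > 1 with 76172 not a perfect square). To show equality we compute the minimal polynomial of γ. From γ = √278 + √274: γ^2 = 278 + 2√(76172) + 274 = 552 + 2√(76172), so γ^2 - 552 = 2√(76172); squaring, (γ^2 - 552)^2 = 4·76172, i.e. γ^4 - 1104γ^2 + 304704 - 304688 = 0, i.e. γ^4 - 1104γ^2 + 16 = 0. So γ is a root of x^4 - 1104x^2 + 16. This polynomial is irreducible over Q: it has no rational root (each ±√278 ± √274 is irrational), and any factorization into two quadratics over Q would force √(76172) ∈ Q (pairing opposite roots) or √278, √274 ∈ Q (other pairings), all impossible. Hence [Q(γ):Q] = 4 = [Q(√278, √274):Q], so Q(γ) = Q(√278, √274).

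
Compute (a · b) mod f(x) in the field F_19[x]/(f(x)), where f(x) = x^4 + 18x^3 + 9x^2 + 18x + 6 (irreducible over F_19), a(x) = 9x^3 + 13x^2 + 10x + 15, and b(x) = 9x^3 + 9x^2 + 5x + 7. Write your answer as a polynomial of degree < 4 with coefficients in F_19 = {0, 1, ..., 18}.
a · b ≡ 5x^3 + 8x^2 + 2x + 1 (mod f(x))

Multiply in F_19[x]: a(x)·b(x) = (9x^3 + 13x^2 + 10x + 15)·(9x^3 + 9x^2 + 5x + 7) = 5x^6 + 8x^5 + 5x^4 + 11x^3 + 10x^2 + 12x + 10. This has degree ≥ 4, so divide by f(x) over F_19: 5x^6 + 8x^5 + 5x^4 + 11x^3 + 10x^2 + 12x + 10 = (5x^2 + 13x + 11)·(x^4 + 18x^3 + 9x^2 + 18x + 6) + (5x^3 + 8x^2 + 2x + 1). Hence a·b ≡ 5x^3 + 8x^2 + 2x + 1 (mod f). (F_19[x]/(f) is a field with 19^4 = 130321 elements since f is irreducible of degree 4.)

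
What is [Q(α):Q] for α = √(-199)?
[Q(α):Q] = 2

[Q(α):Q] equals the degree of the minimal polynomial of α. Here α^2 = -199 and x^2 + 199 is irreducible (d = -199 is squarefree, ≠ 1, hence not a square), so deg(m_α) = 2. Thus [Q(α):Q] = 2.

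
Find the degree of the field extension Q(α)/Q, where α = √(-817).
[Q(α):Q] = 2

[Q(α):Q] equals the degree of the minimal polynomial of α. Here α^2 = -817 and x^2 + 817 is irreducible (d = -817 is squarefree, ≠ 1, hence not a square), so deg(m_α) = 2. Thus [Q(α):Q] = 2.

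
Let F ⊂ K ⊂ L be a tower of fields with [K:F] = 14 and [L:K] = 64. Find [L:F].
[L:F] = 896

The tower law says that for any tower of field extensions F ⊂ K ⊂ L with finite degrees, [L:F] = [L:K] · [K:F]. Here this gives [L:F] = 64 · 14 = 896.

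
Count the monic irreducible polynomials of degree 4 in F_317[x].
There are 2524484658 monic irreducible polynomials of degree 4 over F_317

Each element of F_{317^4} that lies in no proper subfield is a root of exactly one monic irreducible of degree 4 over F_317, and each such polynomial has 4 distinct roots in F_{317^4}. By Möbius inversion the count is N_317(4) = (1/4) Σ_{d|4} μ(4/d) · 317^d = (1/4)(μ(4)·317^1 + μ(2)·317^2 + μ(1)·317^4) = 10097938632/4 = 2524484658.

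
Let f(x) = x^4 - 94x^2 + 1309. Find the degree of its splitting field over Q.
[K : Q] = 4

Solving the quadratic in x^2: x^2 = (94 ± √(94^2 - 4·1309))/2 = (94 ± √3600)/2 = (94 ± 60)/2, giving x^2 = 77 or x^2 = 17. So f(x) = (x^2 - 77)(x^2 - 17) and the roots of f are ±√77, ±√17. Hence the splitting field is K = Q(√77, √17). Since 77 and 17 are distinct squarefree integers > 1, their product 1309 is not a perfect square, so √17 ∉ Q(√77). By the tower law [K:Q] = [Q(√77,√17):Q(√77)] · [Q(√77):Q] = 2 · 2 = 4.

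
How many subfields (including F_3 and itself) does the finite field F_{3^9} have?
F_{3^9} has 3 subfields

The subfields of F_{p^n} are exactly the fields F_{p^d} for d | n (each is the fixed field of the unique index-d subgroup of Gal(F_{p^n}/F_p) ≅ Z/nZ). The divisors of n = 9 are {1, 3, 9}, giving 3 subfields: F_{3^1}, F_{3^3}, F_{3^9}.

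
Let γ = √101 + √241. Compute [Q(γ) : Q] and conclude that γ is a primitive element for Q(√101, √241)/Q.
[Q(γ) : Q] = 4 (equivalently, Q(γ) = Q(√101, √241))

Obviously Q(γ) ⊆ Q(√101, √241), and [Q(√101, √241):Q] = 4 (since 101, 241 are distinct squarefree integers > 1 with 24341 not a perfect square). To show equality we compute the minimal polynomial of γ. From γ = √101 + √241: γ^2 = 101 + 2√(24341) + 241 = 342 + 2√(24341), so γ^2 - 342 = 2√(24341); squaring, (γ^2 - 342)^2 = 4·24341, i.e. γ^4 - 684γ^2 + 116964 - 97364 = 0, i.e. γ^4 - 684γ^2 + 19600 = 0. So γ is a root of x^4 - 684x^2 + 19600. This polynomial is irreducible over Q: it has no rational root (each ±√101 ± √241 is irrational), and any factorization into two quadratics over Q would force √(24341) ∈ Q (pairing opposite roots) or √101, √241 ∈ Q (other pairings), all impossible. Hence [Q(γ):Q] = 4 = [Q(√101, √241):Q], so Q(γ) = Q(√101, √241).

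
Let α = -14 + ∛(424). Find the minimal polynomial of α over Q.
m_α(x) = x^3 + 42x^2 + 588x + 2320

Set β = α + 14 = ∛(424), so β^3 = 424. Then (α + 14)^3 - 424 = 0, i.e. α is a root of g(x) = (x + 14)^3 - 424 = x^3 + 42x^2 + 588x + 2320. Since g(x) = h(x + 14) where h(x) = x^3 - 424, and h is irreducible over Q (because 424 is not a perfect cube, so h has no rational root, and a monic cubic with no rational root is irreducible), g is also irreducible (irreducibility is preserved under the substitution x → x + 14). Hence m_α(x) = x^3 + 42x^2 + 588x + 2320.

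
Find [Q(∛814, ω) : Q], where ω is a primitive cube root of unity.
[Q(∛814, ω) : Q] = 6

[Q(∛814):Q] = 3 (min poly x^3 - 814, irreducible since 814 is not a perfect cube). [Q(ω):Q] = 2 (min poly x^2 + x + 1). Since Q(∛814) ⊂ R and ω ∉ R, we have ω ∉ Q(∛814), so x^2 + x + 1 remains irreducible over Q(∛814) and [Q(∛814, ω) : Q(∛814)] = 2. By the tower law, [Q(∛814, ω) : Q] = 3 · 2 = 6. (In fact Q(∛814, ω) is the splitting field of x^3 - 814 over Q.)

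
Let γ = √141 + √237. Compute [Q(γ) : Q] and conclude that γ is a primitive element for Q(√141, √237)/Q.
[Q(γ) : Q] = 4 (equivalently, Q(γ) = Q(√141, √237))

Obviously Q(γ) ⊆ Q(√141, √237), and [Q(√141, √237):Q] = 4 (since 141, 237 are distinct squarefree integers > 1 with 33417 not a perfect square). To show equality we compute the minimal polynomial of γ. From γ = √141 + √237: γ^2 = 141 + 2√(33417) + 237 = 378 + 2√(33417), so γ^2 - 378 = 2√(33417); squaring, (γ^2 - 378)^2 = 4·33417, i.e. γ^4 - 756γ^2 + 142884 - 133668 = 0, i.e. γ^4 - 756γ^2 + 9216 = 0. So γ is a root of x^4 - 756x^2 + 9216. This polynomial is irreducible over Q: it has no rational root (each ±√141 ± √237 is irrational), and any factorization into two quadratics over Q would force √(33417) ∈ Q (pairing opposite roots) or √141, √237 ∈ Q (other pairings), all impossible. Hence [Q(γ):Q] = 4 = [Q(√141, √237):Q], so Q(γ) = Q(√141, √237).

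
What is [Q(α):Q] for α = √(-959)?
[Q(α):Q] = 2

[Q(α):Q] equals the degree of the minimal polynomial of α. Here α^2 = -959 and x^2 + 959 is irreducible (d = -959 is squarefree, ≠ 1, hence not a square), so deg(m_α) = 2. Thus [Q(α):Q] = 2.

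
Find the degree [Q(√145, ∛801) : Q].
[Q(√145, ∛801) : Q] = 6

Let L = Q(√145, ∛801). Since Q(√145) ⊂ L and [Q(√145):Q] = 2, the tower law gives 2 | [L:Q]. Likewise Q(∛801) ⊂ L with [Q(∛801):Q] = 3 (because 801 is not a perfect cube), so 3 | [L:Q]. As gcd(2,3) = 1, [L:Q] is divisible by 6. Conversely L is generated over Q by √145 and ∛801, so [L:Q] ≤ 2·3 = 6. Therefore [Q(√145, ∛801) : Q] = 6.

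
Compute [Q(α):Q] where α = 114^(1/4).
[Q(α):Q] = 4

α is a root of x^4 - 114. By Eisenstein's criterion at the prime p = 2 (which divides the constant term 114 but p^2 = 4 does not, since 114 is squarefree), x^4 - 114 is irreducible over Q. Hence [Q(α):Q] = 4.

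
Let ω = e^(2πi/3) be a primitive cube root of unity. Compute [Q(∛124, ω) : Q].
[Q(∛124, ω) : Q] = 6

[Q(∛124):Q] = 3 (min poly x^3 - 124, irreducible since 124 is not a perfect cube). [Q(ω):Q] = 2 (min poly x^2 + x + 1). Since Q(∛124) ⊂ R and ω ∉ R, we have ω ∉ Q(∛124), so x^2 + x + 1 remains irreducible over Q(∛124) and [Q(∛124, ω) : Q(∛124)] = 2. By the tower law, [Q(∛124, ω) : Q] = 3 · 2 = 6. (In fact Q(∛124, ω) is the splitting field of x^3 - 124 over Q.)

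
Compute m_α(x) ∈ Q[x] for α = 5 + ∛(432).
m_α(x) = x^3 - 15x^2 + 75x - 557

Set β = α - 5 = ∛(432), so β^3 = 432. Then (α - 5)^3 - 432 = 0, i.e. α is a root of g(x) = (x - 5)^3 - 432 = x^3 - 15x^2 + 75x - 557. Since g(x) = h(x - 5) where h(x) = x^3 - 432, and h is irreducible over Q (because 432 is not a perfect cube, so h has no rational root, and a monic cubic with no rational root is irreducible), g is also irreducible (irreducibility is preserved under the substitution x → x - 5). Hence m_α(x) = x^3 - 15x^2 + 75x - 557.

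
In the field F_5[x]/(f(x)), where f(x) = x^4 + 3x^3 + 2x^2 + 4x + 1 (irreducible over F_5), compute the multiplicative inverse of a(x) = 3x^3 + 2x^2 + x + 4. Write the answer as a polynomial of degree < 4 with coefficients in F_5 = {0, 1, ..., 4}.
a(x)^(-1) ≡ 4x^3 + 2x + 4 (mod f(x))

Since f is irreducible over F_5, F_5[x]/(f) is a field and a(x) ≠ 0 has an inverse. Apply the extended Euclidean algorithm to f(x) and a(x) in F_5[x]: f(x) = (2x + 3)·a(x) + (4x^2 + 3x + 4);  a(x) = (2x + 4)·(4x^2 + 3x + 4) + (x + 3);  (4x^2 + 3x + 4) = (4x + 1)·(x + 3) + (1). The last nonzero remainder is the constant 1 = gcd(f, a) in F_5. Back-substituting through the division chain expresses 1 = s(x)·a(x) + t(x)·f(x) with s(x) ≡ 4x^3 + 2x + 4 (mod f), so a(x)^(-1) ≡ s(x) = 4x^3 + 2x + 4 (mod f). Check: (3x^3 + 2x^2 + x + 4)·(4x^3 + 2x + 4) = 2x^6 + 3x^5 + 2x^3 + 2x + 1 ≡ 1 (mod x^4 + 3x^3 + 2x^2 + 4x + 1).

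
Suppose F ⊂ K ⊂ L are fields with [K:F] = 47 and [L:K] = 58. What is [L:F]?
[L:F] = 2726

The tower law says that for any tower of field extensions F ⊂ K ⊂ L with finite degrees, [L:F] = [L:K] · [K:F]. Here this gives [L:F] = 58 · 47 = 2726.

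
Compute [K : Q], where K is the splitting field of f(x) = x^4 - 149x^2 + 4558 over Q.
[K : Q] = 4

Solving the quadratic in x^2: x^2 = (149 ± √(149^2 - 4·4558))/2 = (149 ± √3969)/2 = (149 ± 63)/2, giving x^2 = 106 or x^2 = 43. So f(x) = (x^2 - 106)(x^2 - 43) and the roots of f are ±√106, ±√43. Hence the splitting field is K = Q(√106, √43). Since 106 and 43 are distinct squarefree integers > 1, their product 4558 is not a perfect square, so √43 ∉ Q(√106). By the tower law [K:Q] = [Q(√106,√43):Q(√106)] · [Q(√106):Q] = 2 · 2 = 4.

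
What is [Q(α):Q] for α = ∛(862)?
[Q(α):Q] = 3

The minimal polynomial of α is x^3 - 862, irreducible over Q since 862 is not a perfect cube (so x^3 - 862 has no rational root). Hence [Q(α):Q] = deg(m_α) = 3.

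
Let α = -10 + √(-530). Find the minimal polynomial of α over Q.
m_α(x) = x^2 + 20x + 630

From α + 10 = √(-530), squaring gives (α + 10)^2 = -530, i.e. α^2 + 20α + 100 = -530, so α^2 + 20α + 630 = 0. The discriminant of x^2 + 20x + 630 is (20)^2 - 4·(630) = 400 - 2520 = -2120, and 4·(-530) is not a perfect square in Q since -530 is squarefree and ≠ 1. Hence x^2 + 20x + 630 is irreducible over Q and is the minimal polynomial of α.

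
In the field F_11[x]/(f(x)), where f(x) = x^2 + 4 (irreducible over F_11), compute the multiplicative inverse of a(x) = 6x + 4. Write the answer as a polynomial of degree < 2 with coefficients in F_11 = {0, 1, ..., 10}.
a(x)^(-1) ≡ 10x + 8 (mod f(x))

Since f is irreducible over F_11, F_11[x]/(f) is a field and a(x) ≠ 0 has an inverse. Apply the extended Euclidean algorithm to f(x) and a(x) in F_11[x]: f(x) = (2x + 6)·a(x) + (2). The last nonzero remainder is the constant 2 = gcd(f, a) in F_11. Back-substituting through the division chain expresses 2 = s(x)·a(x) + t(x)·f(x) with s(x) ≡ 9x + 5 (mod f), so (9x + 5)·a(x) ≡ 2 (mod f). Multiplying by 2^(-1) ≡ 6 in F_11 gives a(x)^(-1) ≡ 6·(9x + 5) ≡ 10x + 8 (mod f). Check: (6x + 4)·(10x + 8) = 5x^2 + 10 ≡ 1 (mod x^2 + 4).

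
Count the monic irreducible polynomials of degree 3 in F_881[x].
There are 227932320 monic irreducible polynomials of degree 3 over F_881

Each element of F_{881^3} that lies in no proper subfield is a root of exactly one monic irreducible of degree 3 over F_881, and each such polynomial has 3 distinct roots in F_{881^3}. By Möbius inversion the count is N_881(3) = (1/3) Σ_{d|3} μ(3/d) · 881^d = (1/3)(μ(3)·881^1 + μ(1)·881^3) = 683796960/3 = 227932320.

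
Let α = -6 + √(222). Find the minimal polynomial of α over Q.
m_α(x) = x^2 + 12x - 186

From α + 6 = √(222), squaring gives (α + 6)^2 = 222, i.e. α^2 + 12α + 36 = 222, so α^2 + 12α - 186 = 0. The discriminant of x^2 + 12x - 186 is (12)^2 - 4·(-186) = 144 + 744 = 888, and 4·(222) is not a perfect square in Q since 222 is squarefree and ≠ 1. Hence x^2 + 12x - 186 is irreducible over Q and is the minimal polynomial of α.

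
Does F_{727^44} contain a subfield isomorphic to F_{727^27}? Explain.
No: F_{727^27} is not a subfield of F_{727^44}

F_{p^m} embeds in F_{p^n} iff m | n. Here 27 ∤ 44 (since 44 = 1·27 + 17 with remainder 17 ≠ 0), so F_{727^27} is not a subfield of F_{727^44}. Equivalently: if it were, the tower law would give 27 = [F_{727^27}:F_727] dividing [F_{727^44}:F_727] = 44, contradiction.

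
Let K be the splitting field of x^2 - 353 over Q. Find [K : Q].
[K : Q] = 2

f(x) = x^2 - 353 factors as (x - √353)(x + √353). The splitting field is K = Q(√353). Since 353 is squarefree and > 1, it is not a perfect square, so x^2 - 353 is irreducible over Q and [Q(√353) : Q] = 2. Hence [K : Q] = 2.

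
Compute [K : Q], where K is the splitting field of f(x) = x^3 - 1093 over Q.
[K : Q] = 6

The roots of x^3 - 1093 are ∛1093, ω∛1093, ω^2∛1093 where ω = e^(2πi/3) is a primitive cube root of unity, so K = Q(∛1093, ω). Now [Q(∛1093):Q] = 3 (since 1093 is not a perfect cube, x^3 - 1093 is irreducible) and [Q(ω):Q] = 2. Both 2 and 3 divide [K:Q], and [K:Q] ≤ 3·2 = 6, so [K:Q] = 6. (Equivalently: Q(∛1093) ⊂ R but ω ∉ R, so [K : Q(∛1093)] = 2.)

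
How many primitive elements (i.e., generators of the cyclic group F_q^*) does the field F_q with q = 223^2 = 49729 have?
There are φ(49728) = 13824 primitive elements

F_q^* is cyclic of order q - 1 = 49728. A cyclic group of order m has exactly φ(m) generators. Here m = 49728 = 2^6 · 3 · 7 · 37, so the number of primitive elements is φ(49728) = 13824.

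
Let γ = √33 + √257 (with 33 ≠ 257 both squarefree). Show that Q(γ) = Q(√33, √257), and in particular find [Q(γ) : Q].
[Q(γ) : Q] = 4 (equivalently, Q(γ) = Q(√33, √257))

Obviously Q(γ) ⊆ Q(√33, √257), and [Q(√33, √257):Q] = 4 (since 33, 257 are distinct squarefree integers > 1 with 8481 not a perfect square). To show equality we compute the minimal polynomial of γ. From γ = √33 + √257: γ^2 = 33 + 2√(8481) + 257 = 290 + 2√(8481), so γ^2 - 290 = 2√(8481); squaring, (γ^2 - 290)^2 = 4·8481, i.e. γ^4 - 580γ^2 + 84100 - 33924 = 0, i.e. γ^4 - 580γ^2 + 50176 = 0. So γ is a root of x^4 - 580x^2 + 50176. This polynomial is irreducible over Q: it has no rational root (each ±√33 ± √257 is irrational), and any factorization into two quadratics over Q would force √(8481) ∈ Q (pairing opposite roots) or √33, √257 ∈ Q (other pairings), all impossible. Hence [Q(γ):Q] = 4 = [Q(√33, √257):Q], so Q(γ) = Q(√33, √257).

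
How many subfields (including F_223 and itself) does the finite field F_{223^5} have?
F_{223^5} has 2 subfields

The subfields of F_{p^n} are exactly the fields F_{p^d} for d | n (each is the fixed field of the unique index-d subgroup of Gal(F_{p^n}/F_p) ≅ Z/nZ). The divisors of n = 5 are {1, 5}, giving 2 subfields: F_{223^1}, F_{223^5}.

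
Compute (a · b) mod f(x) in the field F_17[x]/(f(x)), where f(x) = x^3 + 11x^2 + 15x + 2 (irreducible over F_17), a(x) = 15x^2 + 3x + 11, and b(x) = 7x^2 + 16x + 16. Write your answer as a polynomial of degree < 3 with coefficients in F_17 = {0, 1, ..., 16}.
a · b ≡ 5x^2 + 11x + 9 (mod f(x))

Multiply in F_17[x]: a(x)·b(x) = (15x^2 + 3x + 11)·(7x^2 + 16x + 16) = 3x^4 + 6x^3 + 8x^2 + 3x + 6. This has degree ≥ 3, so divide by f(x) over F_17: 3x^4 + 6x^3 + 8x^2 + 3x + 6 = (3x + 7)·(x^3 + 11x^2 + 15x + 2) + (5x^2 + 11x + 9). Hence a·b ≡ 5x^2 + 11x + 9 (mod f). (F_17[x]/(f) is a field with 17^3 = 4913 elements since f is irreducible of degree 3.)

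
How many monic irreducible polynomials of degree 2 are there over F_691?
There are 238395 monic irreducible polynomials of degree 2 over F_691

Each element of F_{691^2} that lies in no proper subfield is a root of exactly one monic irreducible of degree 2 over F_691, and each such polynomial has 2 distinct roots in F_{691^2}. By Möbius inversion the count is N_691(2) = (1/2) Σ_{d|2} μ(2/d) · 691^d = (1/2)(μ(2)·691^1 + μ(1)·691^2) = 476790/2 = 238395.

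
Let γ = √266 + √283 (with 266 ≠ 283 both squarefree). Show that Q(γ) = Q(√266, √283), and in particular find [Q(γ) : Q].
[Q(γ) : Q] = 4 (equivalently, Q(γ) = Q(√266, √283))

Obviously Q(γ) ⊆ Q(√266, √283), and [Q(√266, √283):Q] = 4 (since 266, 283 are distinct squarefree integers > 1 with 75278 not a perfect square). To show equality we compute the minimal polynomial of γ. From γ = √266 + √283: γ^2 = 266 + 2√(75278) + 283 = 549 + 2√(75278), so γ^2 - 549 = 2√(75278); squaring, (γ^2 - 549)^2 = 4·75278, i.e. γ^4 - 1098γ^2 + 301401 - 301112 = 0, i.e. γ^4 - 1098γ^2 + 289 = 0. So γ is a root of x^4 - 1098x^2 + 289. This polynomial is irreducible over Q: it has no rational root (each ±√266 ± √283 is irrational), and any factorization into two quadratics over Q would force √(75278) ∈ Q (pairing opposite roots) or √266, √283 ∈ Q (other pairings), all impossible. Hence [Q(γ):Q] = 4 = [Q(√266, √283):Q], so Q(γ) = Q(√266, √283).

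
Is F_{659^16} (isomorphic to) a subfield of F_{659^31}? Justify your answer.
No: F_{659^16} is not a subfield of F_{659^31}

F_{p^m} embeds in F_{p^n} iff m | n. Here 16 ∤ 31 (since 31 = 1·16 + 15 with remainder 15 ≠ 0), so F_{659^16} is not a subfield of F_{659^31}. Equivalently: if it were, the tower law would give 16 = [F_{659^16}:F_659] dividing [F_{659^31}:F_659] = 31, contradiction.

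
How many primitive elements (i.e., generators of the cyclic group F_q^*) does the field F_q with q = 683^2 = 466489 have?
There are φ(466488) = 129600 primitive elements

F_q^* is cyclic of order q - 1 = 466488. A cyclic group of order m has exactly φ(m) generators. Here m = 466488 = 2^3 · 3^2 · 11 · 19 · 31, so the number of primitive elements is φ(466488) = 129600.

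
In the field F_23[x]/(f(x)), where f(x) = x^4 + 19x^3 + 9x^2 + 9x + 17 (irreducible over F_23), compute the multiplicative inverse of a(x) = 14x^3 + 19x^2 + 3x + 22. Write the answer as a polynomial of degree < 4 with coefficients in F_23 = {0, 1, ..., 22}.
a(x)^(-1) ≡ 6x^3 + 19x^2 + 5x (mod f(x))

Since f is irreducible over F_23, F_23[x]/(f) is a field and a(x) ≠ 0 has an inverse. Apply the extended Euclidean algorithm to f(x) and a(x) in F_23[x]: f(x) = (5x + 11)·a(x) + (15x^2 + 4x + 5);  a(x) = (4x + 14)·(15x^2 + 4x + 5) + (19x + 21);  (15x^2 + 4x + 5) = (2x + 21)·(19x + 21) + (1). The last nonzero remainder is the constant 1 = gcd(f, a) in F_23. Back-substituting through the division chain expresses 1 = s(x)·a(x) + t(x)·f(x) with s(x) ≡ 6x^3 + 19x^2 + 5x (mod f), so a(x)^(-1) ≡ s(x) = 6x^3 + 19x^2 + 5x (mod f). Check: (14x^3 + 19x^2 + 3x + 22)·(6x^3 + 19x^2 + 5x) = 15x^6 + 12x^5 + 12x^4 + 8x^3 + 19x^2 + 18x ≡ 1 (mod x^4 + 19x^3 + 9x^2 + 9x + 17).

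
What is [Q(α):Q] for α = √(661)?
[Q(α):Q] = 2

[Q(α):Q] equals the degree of the minimal polynomial of α. Here α^2 = 661 and x^2 - 661 is irreducible (d = 661 is squarefree, ≠ 1, hence not a square), so deg(m_α) = 2. Thus [Q(α):Q] = 2.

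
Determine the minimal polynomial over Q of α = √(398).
m_α(x) = x^2 - 398

α satisfies α^2 - 398 = 0, so x^2 - 398 annihilates α. Since d = 398 is squarefree and ≠ 1, it is not a perfect square in Q, so x^2 - 398 has no rational root and is therefore irreducible over Q (a degree-2 polynomial over a field is irreducible iff it has no root). Hence m_α(x) = x^2 - 398.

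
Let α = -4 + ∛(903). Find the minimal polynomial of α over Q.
m_α(x) = x^3 + 12x^2 + 48x - 839

Set β = α + 4 = ∛(903), so β^3 = 903. Then (α + 4)^3 - 903 = 0, i.e. α is a root of g(x) = (x + 4)^3 - 903 = x^3 + 12x^2 + 48x - 839. Since g(x) = h(x + 4) where h(x) = x^3 - 903, and h is irreducible over Q (because 903 is not a perfect cube, so h has no rational root, and a monic cubic with no rational root is irreducible), g is also irreducible (irreducibility is preserved under the substitution x → x + 4). Hence m_α(x) = x^3 + 12x^2 + 48x - 839.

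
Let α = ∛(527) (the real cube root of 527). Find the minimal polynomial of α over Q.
m_α(x) = x^3 - 527

α satisfies α^3 = 527, so x^3 - 527 annihilates α. By the rational root test, a rational root p/q (in lowest terms) of x^3 - 527 would satisfy p^3 = 527 q^3, forcing q = 1 and p^3 = 527; but 527 is not a perfect cube, contradiction. A monic cubic over Q with no rational root is irreducible (any nontrivial factorization would include a linear factor). Hence x^3 - 527 is the minimal polynomial of α, and in particular [Q(α):Q] = 3.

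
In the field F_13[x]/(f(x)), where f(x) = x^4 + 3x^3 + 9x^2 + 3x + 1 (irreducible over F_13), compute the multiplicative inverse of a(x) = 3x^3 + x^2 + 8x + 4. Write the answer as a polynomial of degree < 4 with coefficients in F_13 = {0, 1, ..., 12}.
a(x)^(-1) ≡ 10x^3 + 3x^2 + 5x + 4 (mod f(x))

Since f is irreducible over F_13, F_13[x]/(f) is a field and a(x) ≠ 0 has an inverse. Apply the extended Euclidean algorithm to f(x) and a(x) in F_13[x]: f(x) = (9x + 11)·a(x) + (4x^2 + 9x + 9);  a(x) = (4x + 1)·(4x^2 + 9x + 9) + (2x + 8);  (4x^2 + 9x + 9) = (2x + 3)·(2x + 8) + (11). The last nonzero remainder is the constant 11 = gcd(f, a) in F_13. Back-substituting through the division chain expresses 11 = s(x)·a(x) + t(x)·f(x) with s(x) ≡ 6x^3 + 7x^2 + 3x + 5 (mod f), so (6x^3 + 7x^2 + 3x + 5)·a(x) ≡ 11 (mod f). Multiplying by 11^(-1) ≡ 6 in F_13 gives a(x)^(-1) ≡ 6·(6x^3 + 7x^2 + 3x + 5) ≡ 10x^3 + 3x^2 + 5x + 4 (mod f). Check: (3x^3 + x^2 + 8x + 4)·(10x^3 + 3x^2 + 5x + 4) = 4x^6 + 6x^5 + 7x^4 + 3x^3 + 4x^2 + 3 ≡ 1 (mod x^4 + 3x^3 + 9x^2 + 3x + 1).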